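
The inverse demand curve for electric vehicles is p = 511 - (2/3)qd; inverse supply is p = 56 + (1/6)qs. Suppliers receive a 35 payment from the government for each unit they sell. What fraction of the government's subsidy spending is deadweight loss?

DWL / government spending = 1/28

Pre-subsidy: 511 - (2/3)q = 56 + (1/6)q gives q* = 546 and p* = 147.
With the subsidy, sellers receive ps = pb + 35 for each unit, where pb is the price buyers pay.
On the curves, pb = 511 - (2/3)q and ps = 56 + (1/6)q; the wedge ps − pb = 35 gives 56 + (1/6)q − (511 - (2/3)q) = 35, so q' = 588.
Then pb = 511 − (2/3)·588 = 119 and ps = 56 + (1/6)·588 = 154.
ΔCS = ½(546 + 588)(147 − 119) = 15876; ΔPS = ½(546 + 588)(154 − 147) = 3969.
Government spending = 35 × 588 = 20580.
DWL = ½ × 35 × (588 − 546) = 735; fraction = 735 / 20580 = 1/28.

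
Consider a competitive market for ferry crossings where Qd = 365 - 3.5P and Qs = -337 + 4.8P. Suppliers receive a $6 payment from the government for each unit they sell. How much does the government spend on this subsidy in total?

Pre-subsidy: 365 - 3.5P = -337 + 4.8P gives P* = 7020/83, Q* = 5725/83.
With the subsidy, sellers receive Ps = Pb + 6 for each unit, where Pb is the price buyers pay.
Supply in terms of Pb becomes Qs = -337 + 4.8(Pb + 6) = -308.2 + 4.8Pb. Setting this equal to demand: 365 - 3.5Pb = -308.2 + 4.8Pb, so Pb = 6732/83.
Sellers receive Ps = 6732/83 + 6 = 7230/83; Q' = 365 − 3.5·(6732/83) = 6733/83.
Government outlay = subsidy × quantity = 6 × 6733/83 = 40398/83.

Government cost = 40398/83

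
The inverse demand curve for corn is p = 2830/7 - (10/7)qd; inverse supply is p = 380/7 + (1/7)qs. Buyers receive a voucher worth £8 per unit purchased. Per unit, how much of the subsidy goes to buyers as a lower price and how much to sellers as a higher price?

Pre-subsidy: 2830/7 - (10/7)q = 380/7 + (1/7)q gives q* = 2450/11 and p* = 6630/77.
With the rebate, buyers effectively pay pb = ps − 8, where ps is the price sellers receive.
On the curves, pb = 2830/7 - (10/7)q and ps = 380/7 + (1/7)q; the wedge ps − pb = 8 gives 380/7 + (1/7)q − (2830/7 - (10/7)q) = 8, so q' = 2506/11.
Then pb = 2830/7 − (10/7)·(2506/11) = 6070/77 and ps = 380/7 + (1/7)·(2506/11) = 6686/77.
Buyers' price falls by p* − pb = 6630/77 − 6070/77 = 80/11; sellers' price rises by ps − p* = 6686/77 − 6630/77 = 8/11.

Buyers gain 80/11 per unit; sellers gain 8/11 per unit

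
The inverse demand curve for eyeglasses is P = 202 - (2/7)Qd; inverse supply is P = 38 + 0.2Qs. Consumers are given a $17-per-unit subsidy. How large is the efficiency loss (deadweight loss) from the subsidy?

Pre-subsidy: 202 - (2/7)Q = 38 + 0.2Q gives Q* = 5740/17 and P* = 1794/17.
With the rebate, buyers effectively pay Pb = Ps − 17, where Ps is the price sellers receive.
On the curves, Pb = 202 - (2/7)Q and Ps = 38 + 0.2Q; the wedge Ps − Pb = 17 gives 38 + 0.2Q − (202 - (2/7)Q) = 17, so Q' = 6335/17.
Then Pb = 202 − (2/7)·(6335/17) = 1624/17 and Ps = 38 + 0.2·(6335/17) = 1913/17.
The subsidy expands output by 6335/17 − 5740/17 = 35 past the efficient level; on those units the gap between marginal cost and willingness to pay runs from 0 up to 17.
DWL = ½ × 17 × 35 = 297.5.

Deadweight loss = $297.5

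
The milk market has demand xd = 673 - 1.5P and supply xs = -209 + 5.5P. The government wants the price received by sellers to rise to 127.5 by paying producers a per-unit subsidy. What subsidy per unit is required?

Required subsidy s = 7 per unit

At a seller price of 127.5, quantity supplied is -209 + 5.5·127.5 = 492.25.
Buyers absorb 492.25 only when they pay Pb with 673 − 1.5·Pb = 492.25, i.e. Pb = 120.5.
s = Ps − Pb = 127.5 − 120.5 = 7.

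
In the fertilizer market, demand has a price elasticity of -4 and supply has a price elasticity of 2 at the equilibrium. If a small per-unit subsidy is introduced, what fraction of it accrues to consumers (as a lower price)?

Consumer share = 1/3

For a small subsidy around the equilibrium, the benefit split depends on the relative slopes, which at a point are proportional to the elasticities.
Buyer share = εs/(εs + |εd|) = 2/(2 + 4) = 1/3; seller share = |εd|/(εs + |εd|) = 2/3.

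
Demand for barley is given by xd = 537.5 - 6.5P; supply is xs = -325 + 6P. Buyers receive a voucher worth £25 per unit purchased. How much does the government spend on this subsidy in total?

Pre-subsidy: 537.5 - 6.5P = -325 + 6P gives P* = 69, x* = 89.
With the rebate, buyers effectively pay Pb = Ps − 25, where Ps is the price sellers receive.
Demand in terms of Ps becomes xd = 537.5 − 6.5(Ps − 25) = 700 - 6.5Ps. Setting this equal to supply: 700 - 6.5Ps = -325 + 6Ps, so Ps = 82.
Buyers pay Pb = 82 − 25 = 57; x' = -325 + 6·82 = 167.
Government outlay = subsidy × quantity = 25 × 167 = 4175.

Government cost = £4175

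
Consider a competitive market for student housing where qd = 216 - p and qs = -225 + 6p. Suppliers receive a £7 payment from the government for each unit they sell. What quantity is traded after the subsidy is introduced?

Pre-subsidy: 216 - p = -225 + 6p gives p* = 63, q* = 153.
With the subsidy, sellers receive ps = pb + 7 for each unit, where pb is the price buyers pay.
Supply in terms of pb becomes qs = -225 + 6(pb + 7) = -183 + 6pb. Setting this equal to demand: 216 - pb = -183 + 6pb, so pb = 57.
Sellers receive ps = 57 + 7 = 64; q' = 216 − 1·57 = 159.

q' = 159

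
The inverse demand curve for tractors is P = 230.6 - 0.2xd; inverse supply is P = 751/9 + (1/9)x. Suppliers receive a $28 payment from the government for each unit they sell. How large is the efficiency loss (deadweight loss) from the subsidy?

Deadweight loss = $1260

Pre-subsidy: 230.6 - 0.2x = 751/9 + (1/9)x gives x* = 473 and P* = 136.
With the subsidy, sellers receive Ps = Pb + 28 for each unit, where Pb is the price buyers pay.
On the curves, Pb = 230.6 - 0.2x and Ps = 751/9 + (1/9)x; the wedge Ps − Pb = 28 gives 751/9 + (1/9)x − (230.6 - 0.2x) = 28, so x' = 563.
Then Pb = 230.6 − 0.2·563 = 118 and Ps = 751/9 + (1/9)·563 = 146.
The subsidy expands output by 563 − 473 = 90 past the efficient level; on those units the gap between marginal cost and willingness to pay runs from 0 up to 28.
DWL = ½ × 28 × 90 = 1260.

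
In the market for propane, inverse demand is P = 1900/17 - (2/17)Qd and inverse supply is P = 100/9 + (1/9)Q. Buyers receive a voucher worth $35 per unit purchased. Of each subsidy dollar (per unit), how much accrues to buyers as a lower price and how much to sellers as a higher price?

Buyers gain $18 per unit; sellers gain $17 per unit

Pre-subsidy: 1900/17 - (2/17)Q = 100/9 + (1/9)Q gives Q* = 440 and P* = 60.
With the rebate, buyers effectively pay Pb = Ps − 35, where Ps is the price sellers receive.
On the curves, Pb = 1900/17 - (2/17)Q and Ps = 100/9 + (1/9)Q; the wedge Ps − Pb = 35 gives 100/9 + (1/9)Q − (1900/17 - (2/17)Q) = 35, so Q' = 593.
Then Pb = 1900/17 − (2/17)·593 = 42 and Ps = 100/9 + (1/9)·593 = 77.
Buyers' price falls by P* − Pb = 60 − 42 = 18; sellers' price rises by Ps − P* = 77 − 60 = 17.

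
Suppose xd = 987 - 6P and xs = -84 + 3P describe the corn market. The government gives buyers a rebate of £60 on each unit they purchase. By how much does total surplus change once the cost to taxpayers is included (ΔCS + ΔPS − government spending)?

Pre-subsidy: 987 - 6P = -84 + 3P gives P* = 119, x* = 273.
With the rebate, buyers effectively pay Pb = Ps − 60, where Ps is the price sellers receive.
Demand in terms of Ps becomes xd = 987 − 6(Ps − 60) = 1347 - 6Ps. Setting this equal to supply: 1347 - 6Ps = -84 + 3Ps, so Ps = 159.
Buyers pay Pb = 159 − 60 = 99; x' = -84 + 3·159 = 393.
ΔCS = ½(273 + 393)(119 − 99) = 6660; ΔPS = ½(273 + 393)(159 − 119) = 13320.
Government spending = 60 × 393 = 23580.
Net change = 6660 + 13320 − 23580 = -3600. The loss equals the DWL triangle ½·60·120.

Net change in total surplus = -£3600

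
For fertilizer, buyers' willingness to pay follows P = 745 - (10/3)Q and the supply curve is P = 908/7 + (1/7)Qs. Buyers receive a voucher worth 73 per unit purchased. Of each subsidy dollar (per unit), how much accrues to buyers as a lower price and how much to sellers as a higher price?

Buyers gain 70 per unit; sellers gain 3 per unit

Pre-subsidy: 745 - (10/3)Q = 908/7 + (1/7)Q gives Q* = 177 and P* = 155.
With the rebate, buyers effectively pay Pb = Ps − 73, where Ps is the price sellers receive.
On the curves, Pb = 745 - (10/3)Q and Ps = 908/7 + (1/7)Q; the wedge Ps − Pb = 73 gives 908/7 + (1/7)Q − (745 - (10/3)Q) = 73, so Q' = 198.
Then Pb = 745 − (10/3)·198 = 85 and Ps = 908/7 + (1/7)·198 = 158.
Buyers' price falls by P* − Pb = 155 − 85 = 70; sellers' price rises by Ps − P* = 158 − 155 = 3.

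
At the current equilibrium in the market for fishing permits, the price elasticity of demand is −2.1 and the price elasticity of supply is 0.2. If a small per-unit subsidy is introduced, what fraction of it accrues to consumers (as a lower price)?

For a small subsidy around the equilibrium, the benefit split depends on the relative slopes, which at a point are proportional to the elasticities.
Buyer share = εs/(εs + |εd|) = 0.2/(0.2 + 2.1) = 2/23; seller share = |εd|/(εs + |εd|) = 21/23.

Consumer share = 2/23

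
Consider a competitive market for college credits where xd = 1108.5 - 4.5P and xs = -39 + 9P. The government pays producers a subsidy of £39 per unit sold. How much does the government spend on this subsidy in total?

Government cost = £32877

Pre-subsidy: 1108.5 - 4.5P = -39 + 9P gives P* = 85, x* = 726.
With the subsidy, sellers receive Ps = Pb + 39 for each unit, where Pb is the price buyers pay.
Supply in terms of Pb becomes xs = -39 + 9(Pb + 39) = 312 + 9Pb. Setting this equal to demand: 1108.5 - 4.5Pb = 312 + 9Pb, so Pb = 59.
Sellers receive Ps = 59 + 39 = 98; x' = 1108.5 − 4.5·59 = 843.
Government outlay = subsidy × quantity = 39 × 843 = 32877.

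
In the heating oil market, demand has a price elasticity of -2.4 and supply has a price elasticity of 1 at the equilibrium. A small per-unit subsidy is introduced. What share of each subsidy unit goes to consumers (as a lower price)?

For a small subsidy around the equilibrium, the benefit split depends on the relative slopes, which at a point are proportional to the elasticities.
Buyer share = εs/(εs + |εd|) = 1/(1 + 2.4) = 5/17; seller share = |εd|/(εs + |εd|) = 12/17.

Consumer share = 5/17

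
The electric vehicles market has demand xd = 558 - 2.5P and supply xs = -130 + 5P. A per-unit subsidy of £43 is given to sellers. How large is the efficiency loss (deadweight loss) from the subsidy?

Pre-subsidy: 558 - 2.5P = -130 + 5P gives P* = 1376/15, x* = 986/3.
With the subsidy, sellers receive Ps = Pb + 43 for each unit, where Pb is the price buyers pay.
Supply in terms of Pb becomes xs = -130 + 5(Pb + 43) = 85 + 5Pb. Setting this equal to demand: 558 - 2.5Pb = 85 + 5Pb, so Pb = 946/15.
Sellers receive Ps = 946/15 + 43 = 1591/15; x' = 558 − 2.5·(946/15) = 1201/3.
The subsidy expands output by 1201/3 − 986/3 = 215/3 past the efficient level; on those units the gap between marginal cost and willingness to pay runs from 0 up to 43.
DWL = ½ × 43 × 215/3 = 9245/6.

Deadweight loss = 9245/6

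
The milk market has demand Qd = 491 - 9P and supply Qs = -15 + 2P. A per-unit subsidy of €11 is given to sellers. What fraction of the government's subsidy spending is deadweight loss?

DWL / government spending = 9/95

Pre-subsidy: 491 - 9P = -15 + 2P gives P* = 46, Q* = 77.
With the subsidy, sellers receive Ps = Pb + 11 for each unit, where Pb is the price buyers pay.
Supply in terms of Pb becomes Qs = -15 + 2(Pb + 11) = 7 + 2Pb. Setting this equal to demand: 491 - 9Pb = 7 + 2Pb, so Pb = 44.
Sellers receive Ps = 44 + 11 = 55; Q' = 491 − 9·44 = 95.
ΔCS = ½(77 + 95)(46 − 44) = 172; ΔPS = ½(77 + 95)(55 − 46) = 774.
Government spending = 11 × 95 = 1045.
DWL = ½ × 11 × (95 − 77) = 99; fraction = 99 / 1045 = 9/95.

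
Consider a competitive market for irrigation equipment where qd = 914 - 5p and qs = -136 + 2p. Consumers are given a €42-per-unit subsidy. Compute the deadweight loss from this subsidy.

Deadweight loss = €1260

Pre-subsidy: 914 - 5p = -136 + 2p gives p* = 150, q* = 164.
With the rebate, buyers effectively pay pb = ps − 42, where ps is the price sellers receive.
Demand in terms of ps becomes qd = 914 − 5(ps − 42) = 1124 - 5ps. Setting this equal to supply: 1124 - 5ps = -136 + 2ps, so ps = 180.
Buyers pay pb = 180 − 42 = 138; q' = -136 + 2·180 = 224.
The subsidy expands output by 224 − 164 = 60 past the efficient level; on those units the gap between marginal cost and willingness to pay runs from 0 up to 42.
DWL = ½ × 42 × 60 = 1260.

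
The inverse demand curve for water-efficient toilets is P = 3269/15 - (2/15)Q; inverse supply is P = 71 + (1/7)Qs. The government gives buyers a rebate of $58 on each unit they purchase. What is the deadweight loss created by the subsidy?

Deadweight loss = $6090

Pre-subsidy: 3269/15 - (2/15)Q = 71 + (1/7)Q gives Q* = 532 and P* = 147.
With the rebate, buyers effectively pay Pb = Ps − 58, where Ps is the price sellers receive.
On the curves, Pb = 3269/15 - (2/15)Q and Ps = 71 + (1/7)Q; the wedge Ps − Pb = 58 gives 71 + (1/7)Q − (3269/15 - (2/15)Q) = 58, so Q' = 742.
Then Pb = 3269/15 − (2/15)·742 = 119 and Ps = 71 + (1/7)·742 = 177.
The subsidy expands output by 742 − 532 = 210 past the efficient level; on those units the gap between marginal cost and willingness to pay runs from 0 up to 58.
DWL = ½ × 58 × 210 = 6090.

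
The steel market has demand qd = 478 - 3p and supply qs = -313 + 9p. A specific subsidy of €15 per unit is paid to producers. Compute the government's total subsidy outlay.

Pre-subsidy: 478 - 3p = -313 + 9p gives p* = 791/12, q* = 280.25.
With the subsidy, sellers receive ps = pb + 15 for each unit, where pb is the price buyers pay.
Supply in terms of pb becomes qs = -313 + 9(pb + 15) = -178 + 9pb. Setting this equal to demand: 478 - 3pb = -178 + 9pb, so pb = 164/3.
Sellers receive ps = 164/3 + 15 = 209/3; q' = 478 − 3·(164/3) = 314.
Government outlay = subsidy × quantity = 15 × 314 = 4710.

Government cost = €4710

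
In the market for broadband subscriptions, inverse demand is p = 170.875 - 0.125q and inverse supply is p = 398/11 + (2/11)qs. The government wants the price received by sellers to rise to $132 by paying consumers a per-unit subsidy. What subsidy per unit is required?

At a seller price of 132, quantity supplied is -199 + 5.5·132 = 527.
Buyers absorb 527 only when they pay pb = 170.875 − 0.125·527 = 105.
s = ps − pb = 132 − 105 = 27.

Required subsidy s = $27 per unit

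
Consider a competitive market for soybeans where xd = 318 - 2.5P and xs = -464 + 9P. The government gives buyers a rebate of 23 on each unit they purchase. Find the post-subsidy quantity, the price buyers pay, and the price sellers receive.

Pre-subsidy: 318 - 2.5P = -464 + 9P gives P* = 68, x* = 148.
With the rebate, buyers effectively pay Pb = Ps − 23, where Ps is the price sellers receive.
Demand in terms of Ps becomes xd = 318 − 2.5(Ps − 23) = 375.5 - 2.5Ps. Setting this equal to supply: 375.5 - 2.5Ps = -464 + 9Ps, so Ps = 73.
Buyers pay Pb = 73 − 23 = 50; x' = -464 + 9·73 = 193.

x' = 193; buyers pay 50; sellers receive 73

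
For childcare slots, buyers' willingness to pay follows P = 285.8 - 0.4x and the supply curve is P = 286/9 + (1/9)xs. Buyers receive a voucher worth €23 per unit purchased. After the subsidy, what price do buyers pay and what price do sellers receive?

Pre-subsidy: 285.8 - 0.4x = 286/9 + (1/9)x gives x* = 497 and P* = 87.
With the rebate, buyers effectively pay Pb = Ps − 23, where Ps is the price sellers receive.
On the curves, Pb = 285.8 - 0.4x and Ps = 286/9 + (1/9)x; the wedge Ps − Pb = 23 gives 286/9 + (1/9)x − (285.8 - 0.4x) = 23, so x' = 542.
Then Pb = 285.8 − 0.4·542 = 69 and Ps = 286/9 + (1/9)·542 = 92.

Buyers pay €69; sellers receive €92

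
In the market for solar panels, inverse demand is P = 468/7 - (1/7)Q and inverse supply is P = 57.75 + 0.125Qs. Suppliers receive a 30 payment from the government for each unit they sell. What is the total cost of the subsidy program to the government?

Pre-subsidy: 468/7 - (1/7)Q = 57.75 + 0.125Q gives Q* = 34 and P* = 62.
With the subsidy, sellers receive Ps = Pb + 30 for each unit, where Pb is the price buyers pay.
On the curves, Pb = 468/7 - (1/7)Q and Ps = 57.75 + 0.125Q; the wedge Ps − Pb = 30 gives 57.75 + 0.125Q − (468/7 - (1/7)Q) = 30, so Q' = 146.
Then Pb = 468/7 − (1/7)·146 = 46 and Ps = 57.75 + 0.125·146 = 76.
Government outlay = subsidy × quantity = 30 × 146 = 4380.

Government cost = 4380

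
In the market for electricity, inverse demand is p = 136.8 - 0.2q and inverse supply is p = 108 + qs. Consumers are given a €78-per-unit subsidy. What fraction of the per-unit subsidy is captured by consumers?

Pre-subsidy: 136.8 - 0.2q = 108 + q gives q* = 24 and p* = 132.
With the rebate, buyers effectively pay pb = ps − 78, where ps is the price sellers receive.
On the curves, pb = 136.8 - 0.2q and ps = 108 + q; the wedge ps − pb = 78 gives 108 + q − (136.8 - 0.2q) = 78, so q' = 89.
Then pb = 136.8 − 0.2·89 = 119 and ps = 108 + 1·89 = 197.
Buyers' price falls by p* − pb = 132 − 119 = 13; sellers' price rises by ps − p* = 197 − 132 = 65.
So consumers capture 13/78 = 1/6 of each unit of subsidy.

Consumer share = 1/6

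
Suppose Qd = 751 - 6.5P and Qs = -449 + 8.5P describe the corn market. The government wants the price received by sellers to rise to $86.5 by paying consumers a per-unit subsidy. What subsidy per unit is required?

At a seller price of 86.5, quantity supplied is -449 + 8.5·86.5 = 286.25.
Buyers absorb 286.25 only when they pay Pb with 751 − 6.5·Pb = 286.25, i.e. Pb = 71.5.
s = Ps − Pb = 86.5 − 71.5 = 15.

Required subsidy s = $15 per unit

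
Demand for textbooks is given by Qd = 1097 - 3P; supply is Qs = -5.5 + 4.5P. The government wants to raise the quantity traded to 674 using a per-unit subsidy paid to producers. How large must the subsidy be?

At Q = 674, invert demand for the buyer price: Pb = (1097 − 674)/3 = 141; invert supply for the seller price: Ps = (674 − (-5.5))/4.5 = 151.
The subsidy must fill the gap: s = Ps − Pb = 151 − 141 = 10.

Required subsidy s = 10 per unit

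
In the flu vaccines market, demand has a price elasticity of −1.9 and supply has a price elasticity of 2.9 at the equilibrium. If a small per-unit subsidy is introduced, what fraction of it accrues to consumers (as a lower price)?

For a small subsidy around the equilibrium, the benefit split depends on the relative slopes, which at a point are proportional to the elasticities.
Buyer share = εs/(εs + |εd|) = 2.9/(2.9 + 1.9) = 29/48; seller share = |εd|/(εs + |εd|) = 19/48.

Consumer share = 29/48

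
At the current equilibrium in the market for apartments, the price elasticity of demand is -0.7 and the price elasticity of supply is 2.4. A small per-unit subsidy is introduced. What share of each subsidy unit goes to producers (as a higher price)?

For a small subsidy around the equilibrium, the benefit split depends on the relative slopes, which at a point are proportional to the elasticities.
Buyer share = εs/(εs + |εd|) = 2.4/(2.4 + 0.7) = 24/31; seller share = |εd|/(εs + |εd|) = 7/31.
So producers capture 7/31 of the subsidy.

Producer share = 7/31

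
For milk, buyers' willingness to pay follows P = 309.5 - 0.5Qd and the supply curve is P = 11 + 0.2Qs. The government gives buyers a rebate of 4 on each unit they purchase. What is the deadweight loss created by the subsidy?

Pre-subsidy: 309.5 - 0.5Q = 11 + 0.2Q gives Q* = 2985/7 and P* = 674/7.
With the rebate, buyers effectively pay Pb = Ps − 4, where Ps is the price sellers receive.
On the curves, Pb = 309.5 - 0.5Q and Ps = 11 + 0.2Q; the wedge Ps − Pb = 4 gives 11 + 0.2Q − (309.5 - 0.5Q) = 4, so Q' = 3025/7.
Then Pb = 309.5 − 0.5·(3025/7) = 654/7 and Ps = 11 + 0.2·(3025/7) = 682/7.
The subsidy expands output by 3025/7 − 2985/7 = 40/7 past the efficient level; on those units the gap between marginal cost and willingness to pay runs from 0 up to 4.
DWL = ½ × 4 × 40/7 = 80/7.

Deadweight loss = 80/7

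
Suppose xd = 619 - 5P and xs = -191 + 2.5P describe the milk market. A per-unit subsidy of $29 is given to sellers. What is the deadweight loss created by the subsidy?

Pre-subsidy: 619 - 5P = -191 + 2.5P gives P* = 108, x* = 79.
With the subsidy, sellers receive Ps = Pb + 29 for each unit, where Pb is the price buyers pay.
Supply in terms of Pb becomes xs = -191 + 2.5(Pb + 29) = -118.5 + 2.5Pb. Setting this equal to demand: 619 - 5Pb = -118.5 + 2.5Pb, so Pb = 295/3.
Sellers receive Ps = 295/3 + 29 = 382/3; x' = 619 − 5·(295/3) = 382/3.
The subsidy expands output by 382/3 − 79 = 145/3 past the efficient level; on those units the gap between marginal cost and willingness to pay runs from 0 up to 29.
DWL = ½ × 29 × 145/3 = 4205/6.

Deadweight loss = 4205/6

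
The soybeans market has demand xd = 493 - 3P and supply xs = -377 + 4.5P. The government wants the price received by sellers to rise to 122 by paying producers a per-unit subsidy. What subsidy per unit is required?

At a seller price of 122, quantity supplied is -377 + 4.5·122 = 172.
Buyers absorb 172 only when they pay Pb with 493 − 3·Pb = 172, i.e. Pb = 107.
s = Ps − Pb = 122 − 107 = 15.

Required subsidy s = 15 per unit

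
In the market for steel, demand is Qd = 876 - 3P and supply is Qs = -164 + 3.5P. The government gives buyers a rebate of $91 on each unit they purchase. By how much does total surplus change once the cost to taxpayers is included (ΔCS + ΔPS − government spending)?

Pre-subsidy: 876 - 3P = -164 + 3.5P gives P* = 160, Q* = 396.
With the rebate, buyers effectively pay Pb = Ps − 91, where Ps is the price sellers receive.
Demand in terms of Ps becomes Qd = 876 − 3(Ps − 91) = 1149 - 3Ps. Setting this equal to supply: 1149 - 3Ps = -164 + 3.5Ps, so Ps = 202.
Buyers pay Pb = 202 − 91 = 111; Q' = -164 + 3.5·202 = 543.
ΔCS = ½(396 + 543)(160 − 111) = 23005.5; ΔPS = ½(396 + 543)(202 − 160) = 19719.
Government spending = 91 × 543 = 49413.
Net change = 23005.5 + 19719 − 49413 = -6688.5. The loss equals the DWL triangle ½·91·147.

Net change in total surplus = -$6688.5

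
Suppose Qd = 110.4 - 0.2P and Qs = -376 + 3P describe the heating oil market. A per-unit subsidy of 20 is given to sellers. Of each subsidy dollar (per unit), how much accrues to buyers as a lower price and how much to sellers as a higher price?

Buyers gain 18.75 per unit; sellers gain 1.25 per unit

Pre-subsidy: 110.4 - 0.2P = -376 + 3P gives P* = 152, Q* = 80.
With the subsidy, sellers receive Ps = Pb + 20 for each unit, where Pb is the price buyers pay.
Supply in terms of Pb becomes Qs = -376 + 3(Pb + 20) = -316 + 3Pb. Setting this equal to demand: 110.4 - 0.2Pb = -316 + 3Pb, so Pb = 133.25.
Sellers receive Ps = 133.25 + 20 = 153.25; Q' = 110.4 − 0.2·133.25 = 83.75.
Buyers' price falls by P* − Pb = 152 − 133.25 = 18.75; sellers' price rises by Ps − P* = 153.25 − 152 = 1.25.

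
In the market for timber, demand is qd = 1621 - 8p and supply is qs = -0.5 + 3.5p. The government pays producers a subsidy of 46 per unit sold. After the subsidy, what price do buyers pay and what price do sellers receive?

Pre-subsidy: 1621 - 8p = -0.5 + 3.5p gives p* = 141, q* = 493.
With the subsidy, sellers receive ps = pb + 46 for each unit, where pb is the price buyers pay.
Supply in terms of pb becomes qs = -0.5 + 3.5(pb + 46) = 160.5 + 3.5pb. Setting this equal to demand: 1621 - 8pb = 160.5 + 3.5pb, so pb = 127.
Sellers receive ps = 127 + 46 = 173; q' = 1621 − 8·127 = 605.

Buyers pay 127; sellers receive 173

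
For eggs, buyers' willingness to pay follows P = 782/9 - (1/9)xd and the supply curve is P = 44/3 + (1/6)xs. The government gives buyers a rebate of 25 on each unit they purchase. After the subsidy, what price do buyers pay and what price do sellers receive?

Pre-subsidy: 782/9 - (1/9)x = 44/3 + (1/6)x gives x* = 260 and P* = 58.
With the rebate, buyers effectively pay Pb = Ps − 25, where Ps is the price sellers receive.
On the curves, Pb = 782/9 - (1/9)x and Ps = 44/3 + (1/6)x; the wedge Ps − Pb = 25 gives 44/3 + (1/6)x − (782/9 - (1/9)x) = 25, so x' = 350.
Then Pb = 782/9 − (1/9)·350 = 48 and Ps = 44/3 + (1/6)·350 = 73.

Buyers pay 48; sellers receive 73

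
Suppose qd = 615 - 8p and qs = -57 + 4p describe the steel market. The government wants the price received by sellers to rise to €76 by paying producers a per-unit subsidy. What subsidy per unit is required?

Required subsidy s = €30 per unit

At a seller price of 76, quantity supplied is -57 + 4·76 = 247.
Buyers absorb 247 only when they pay pb with 615 − 8·pb = 247, i.e. pb = 46.
s = ps − pb = 76 − 46 = 30.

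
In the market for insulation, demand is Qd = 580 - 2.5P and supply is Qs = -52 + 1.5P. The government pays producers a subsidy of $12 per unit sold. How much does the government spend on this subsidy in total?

Pre-subsidy: 580 - 2.5P = -52 + 1.5P gives P* = 158, Q* = 185.
With the subsidy, sellers receive Ps = Pb + 12 for each unit, where Pb is the price buyers pay.
Supply in terms of Pb becomes Qs = -52 + 1.5(Pb + 12) = -34 + 1.5Pb. Setting this equal to demand: 580 - 2.5Pb = -34 + 1.5Pb, so Pb = 153.5.
Sellers receive Ps = 153.5 + 12 = 165.5; Q' = 580 − 2.5·153.5 = 196.25.
Government outlay = subsidy × quantity = 12 × 196.25 = 2355.

Government cost = $2355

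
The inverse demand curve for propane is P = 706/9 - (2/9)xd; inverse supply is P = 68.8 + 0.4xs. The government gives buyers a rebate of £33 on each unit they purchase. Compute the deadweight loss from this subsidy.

Pre-subsidy: 706/9 - (2/9)x = 68.8 + 0.4x gives x* = 15.5 and P* = 75.
With the rebate, buyers effectively pay Pb = Ps − 33, where Ps is the price sellers receive.
On the curves, Pb = 706/9 - (2/9)x and Ps = 68.8 + 0.4x; the wedge Ps − Pb = 33 gives 68.8 + 0.4x − (706/9 - (2/9)x) = 33, so x' = 1919/28.
Then Pb = 706/9 − (2/9)·(1919/28) = 885/14 and Ps = 68.8 + 0.4·(1919/28) = 1347/14.
The subsidy expands output by 1919/28 − 15.5 = 1485/28 past the efficient level; on those units the gap between marginal cost and willingness to pay runs from 0 up to 33.
DWL = ½ × 33 × 1485/28 = 49005/56.

Deadweight loss = 49005/56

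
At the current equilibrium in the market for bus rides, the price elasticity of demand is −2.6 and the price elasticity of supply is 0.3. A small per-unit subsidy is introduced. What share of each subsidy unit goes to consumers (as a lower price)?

For a small subsidy around the equilibrium, the benefit split depends on the relative slopes, which at a point are proportional to the elasticities.
Buyer share = εs/(εs + |εd|) = 0.3/(0.3 + 2.6) = 3/29; seller share = |εd|/(εs + |εd|) = 26/29.

Consumer share = 3/29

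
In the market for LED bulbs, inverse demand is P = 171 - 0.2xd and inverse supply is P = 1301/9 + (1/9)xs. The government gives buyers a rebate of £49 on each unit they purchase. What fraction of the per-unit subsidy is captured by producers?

Pre-subsidy: 171 - 0.2x = 1301/9 + (1/9)x gives x* = 85 and P* = 154.
With the rebate, buyers effectively pay Pb = Ps − 49, where Ps is the price sellers receive.
On the curves, Pb = 171 - 0.2x and Ps = 1301/9 + (1/9)x; the wedge Ps − Pb = 49 gives 1301/9 + (1/9)x − (171 - 0.2x) = 49, so x' = 242.5.
Then Pb = 171 − 0.2·242.5 = 122.5 and Ps = 1301/9 + (1/9)·242.5 = 171.5.
Buyers' price falls by P* − Pb = 154 − 122.5 = 31.5; sellers' price rises by Ps − P* = 171.5 − 154 = 17.5.
So producers capture 17.5/49 = 5/14 of each unit of subsidy.

Producer share = 5/14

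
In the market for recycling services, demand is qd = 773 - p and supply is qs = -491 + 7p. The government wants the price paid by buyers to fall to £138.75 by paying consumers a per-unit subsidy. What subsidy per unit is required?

At a buyer price of 138.75, quantity demanded is 773 − 1·138.75 = 634.25.
Sellers supply 634.25 only when they receive ps with -491 + 7·ps = 634.25, i.e. ps = 160.75.
s = ps − pb = 160.75 − 138.75 = 22.

Required subsidy s = £22 per unit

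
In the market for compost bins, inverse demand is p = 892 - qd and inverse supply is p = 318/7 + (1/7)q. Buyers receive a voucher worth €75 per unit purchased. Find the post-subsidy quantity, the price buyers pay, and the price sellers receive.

q' = 806.375; buyers pay €85.625; sellers receive €160.625

Pre-subsidy: 892 - q = 318/7 + (1/7)q gives q* = 740.75 and p* = 151.25.
With the rebate, buyers effectively pay pb = ps − 75, where ps is the price sellers receive.
On the curves, pb = 892 - q and ps = 318/7 + (1/7)q; the wedge ps − pb = 75 gives 318/7 + (1/7)q − (892 - q) = 75, so q' = 806.375.
Then pb = 892 − 1·806.375 = 85.625 and ps = 318/7 + (1/7)·806.375 = 160.625.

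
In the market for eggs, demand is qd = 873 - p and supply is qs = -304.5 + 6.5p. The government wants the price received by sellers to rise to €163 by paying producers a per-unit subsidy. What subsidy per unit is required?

Required subsidy s = €45 per unit

At a seller price of 163, quantity supplied is -304.5 + 6.5·163 = 755.
Buyers absorb 755 only when they pay pb with 873 − 1·pb = 755, i.e. pb = 118.
s = ps − pb = 163 − 118 = 45.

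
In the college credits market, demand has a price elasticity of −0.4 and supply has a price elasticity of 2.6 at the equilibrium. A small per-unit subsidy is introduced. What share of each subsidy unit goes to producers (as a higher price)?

Producer share = 2/15

For a small subsidy around the equilibrium, the benefit split depends on the relative slopes, which at a point are proportional to the elasticities.
Buyer share = εs/(εs + |εd|) = 2.6/(2.6 + 0.4) = 13/15; seller share = |εd|/(εs + |εd|) = 2/15.
So producers capture 2/15 of the subsidy.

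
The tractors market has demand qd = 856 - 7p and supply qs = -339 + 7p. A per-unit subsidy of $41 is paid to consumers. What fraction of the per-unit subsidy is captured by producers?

Producer share = 0.5

Pre-subsidy: 856 - 7p = -339 + 7p gives p* = 1195/14, q* = 258.5.
With the rebate, buyers effectively pay pb = ps − 41, where ps is the price sellers receive.
Demand in terms of ps becomes qd = 856 − 7(ps − 41) = 1143 - 7ps. Setting this equal to supply: 1143 - 7ps = -339 + 7ps, so ps = 741/7.
Buyers pay pb = 741/7 − 41 = 454/7; q' = -339 + 7·(741/7) = 402.
Buyers' price falls by p* − pb = 1195/14 − 454/7 = 20.5; sellers' price rises by ps − p* = 741/7 − 1195/14 = 20.5.
So producers capture 20.5/41 = 0.5 of each unit of subsidy.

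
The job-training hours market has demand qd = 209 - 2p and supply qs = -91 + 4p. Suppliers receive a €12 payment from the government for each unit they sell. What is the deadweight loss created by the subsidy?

Deadweight loss = €96

Pre-subsidy: 209 - 2p = -91 + 4p gives p* = 50, q* = 109.
With the subsidy, sellers receive ps = pb + 12 for each unit, where pb is the price buyers pay.
Supply in terms of pb becomes qs = -91 + 4(pb + 12) = -43 + 4pb. Setting this equal to demand: 209 - 2pb = -43 + 4pb, so pb = 42.
Sellers receive ps = 42 + 12 = 54; q' = 209 − 2·42 = 125.
The subsidy expands output by 125 − 109 = 16 past the efficient level; on those units the gap between marginal cost and willingness to pay runs from 0 up to 12.
DWL = ½ × 12 × 16 = 96.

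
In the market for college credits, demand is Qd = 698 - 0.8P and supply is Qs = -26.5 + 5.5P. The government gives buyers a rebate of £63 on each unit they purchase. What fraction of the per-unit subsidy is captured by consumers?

Pre-subsidy: 698 - 0.8P = -26.5 + 5.5P gives P* = 115, Q* = 606.
With the rebate, buyers effectively pay Pb = Ps − 63, where Ps is the price sellers receive.
Demand in terms of Ps becomes Qd = 698 − 0.8(Ps − 63) = 748.4 - 0.8Ps. Setting this equal to supply: 748.4 - 0.8Ps = -26.5 + 5.5Ps, so Ps = 123.
Buyers pay Pb = 123 − 63 = 60; Q' = -26.5 + 5.5·123 = 650.
Buyers' price falls by P* − Pb = 115 − 60 = 55; sellers' price rises by Ps − P* = 123 − 115 = 8.
So consumers capture 55/63 = 55/63 of each unit of subsidy.

Consumer share = 55/63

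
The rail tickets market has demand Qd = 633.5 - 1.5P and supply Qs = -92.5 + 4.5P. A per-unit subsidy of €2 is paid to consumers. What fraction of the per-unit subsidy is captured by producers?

Producer share = 0.25

Pre-subsidy: 633.5 - 1.5P = -92.5 + 4.5P gives P* = 121, Q* = 452.
With the rebate, buyers effectively pay Pb = Ps − 2, where Ps is the price sellers receive.
Demand in terms of Ps becomes Qd = 633.5 − 1.5(Ps − 2) = 636.5 - 1.5Ps. Setting this equal to supply: 636.5 - 1.5Ps = -92.5 + 4.5Ps, so Ps = 121.5.
Buyers pay Pb = 121.5 − 2 = 119.5; Q' = -92.5 + 4.5·121.5 = 454.25.
Buyers' price falls by P* − Pb = 121 − 119.5 = 1.5; sellers' price rises by Ps − P* = 121.5 − 121 = 0.5.
So producers capture 0.5/2 = 0.25 of each unit of subsidy.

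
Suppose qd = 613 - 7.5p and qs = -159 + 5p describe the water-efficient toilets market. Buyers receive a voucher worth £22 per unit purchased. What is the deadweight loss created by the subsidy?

Deadweight loss = £726

Pre-subsidy: 613 - 7.5p = -159 + 5p gives p* = 61.76, q* = 149.8.
With the rebate, buyers effectively pay pb = ps − 22, where ps is the price sellers receive.
Demand in terms of ps becomes qd = 613 − 7.5(ps − 22) = 778 - 7.5ps. Setting this equal to supply: 778 - 7.5ps = -159 + 5ps, so ps = 74.96.
Buyers pay pb = 74.96 − 22 = 52.96; q' = -159 + 5·74.96 = 215.8.
The subsidy expands output by 215.8 − 149.8 = 66 past the efficient level; on those units the gap between marginal cost and willingness to pay runs from 0 up to 22.
DWL = ½ × 22 × 66 = 726.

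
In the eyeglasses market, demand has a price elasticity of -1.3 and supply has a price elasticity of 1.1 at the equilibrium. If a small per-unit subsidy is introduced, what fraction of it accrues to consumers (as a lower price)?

Consumer share = 11/24

For a small subsidy around the equilibrium, the benefit split depends on the relative slopes, which at a point are proportional to the elasticities.
Buyer share = εs/(εs + |εd|) = 1.1/(1.1 + 1.3) = 11/24; seller share = |εd|/(εs + |εd|) = 13/24.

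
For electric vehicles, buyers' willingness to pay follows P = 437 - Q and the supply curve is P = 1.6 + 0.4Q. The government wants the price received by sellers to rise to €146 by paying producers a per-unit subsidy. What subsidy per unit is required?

At a seller price of 146, quantity supplied is -4 + 2.5·146 = 361.
Buyers absorb 361 only when they pay Pb = 437 − 1·361 = 76.
s = Ps − Pb = 146 − 76 = 70.

Required subsidy s = €70 per unit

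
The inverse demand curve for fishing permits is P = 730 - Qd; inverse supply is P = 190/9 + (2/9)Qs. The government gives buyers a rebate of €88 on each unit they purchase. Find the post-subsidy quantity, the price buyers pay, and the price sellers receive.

Pre-subsidy: 730 - Q = 190/9 + (2/9)Q gives Q* = 580 and P* = 150.
With the rebate, buyers effectively pay Pb = Ps − 88, where Ps is the price sellers receive.
On the curves, Pb = 730 - Q and Ps = 190/9 + (2/9)Q; the wedge Ps − Pb = 88 gives 190/9 + (2/9)Q − (730 - Q) = 88, so Q' = 652.
Then Pb = 730 − 1·652 = 78 and Ps = 190/9 + (2/9)·652 = 166.

Q' = 652; buyers pay €78; sellers receive €166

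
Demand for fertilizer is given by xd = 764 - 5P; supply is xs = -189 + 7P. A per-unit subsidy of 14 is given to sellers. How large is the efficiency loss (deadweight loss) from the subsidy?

Deadweight loss = 1715/6

Pre-subsidy: 764 - 5P = -189 + 7P gives P* = 953/12, x* = 4403/12.
With the subsidy, sellers receive Ps = Pb + 14 for each unit, where Pb is the price buyers pay.
Supply in terms of Pb becomes xs = -189 + 7(Pb + 14) = -91 + 7Pb. Setting this equal to demand: 764 - 5Pb = -91 + 7Pb, so Pb = 71.25.
Sellers receive Ps = 71.25 + 14 = 85.25; x' = 764 − 5·71.25 = 407.75.
The subsidy expands output by 407.75 − 4403/12 = 245/6 past the efficient level; on those units the gap between marginal cost and willingness to pay runs from 0 up to 14.
DWL = ½ × 14 × 245/6 = 1715/6.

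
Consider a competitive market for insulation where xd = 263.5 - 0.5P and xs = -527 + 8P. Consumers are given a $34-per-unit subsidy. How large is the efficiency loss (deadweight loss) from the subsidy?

Deadweight loss = $272

Pre-subsidy: 263.5 - 0.5P = -527 + 8P gives P* = 93, x* = 217.
With the rebate, buyers effectively pay Pb = Ps − 34, where Ps is the price sellers receive.
Demand in terms of Ps becomes xd = 263.5 − 0.5(Ps − 34) = 280.5 - 0.5Ps. Setting this equal to supply: 280.5 - 0.5Ps = -527 + 8Ps, so Ps = 95.
Buyers pay Pb = 95 − 34 = 61; x' = -527 + 8·95 = 233.
The subsidy expands output by 233 − 217 = 16 past the efficient level; on those units the gap between marginal cost and willingness to pay runs from 0 up to 34.
DWL = ½ × 34 × 16 = 272.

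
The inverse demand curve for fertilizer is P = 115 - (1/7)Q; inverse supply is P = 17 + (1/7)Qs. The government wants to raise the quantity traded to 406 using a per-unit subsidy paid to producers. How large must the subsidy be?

At Q = 406, from the demand curve buyers pay Pb = 115 − (1/7)·406 = 57; from the supply curve sellers need Ps = 17 + (1/7)·406 = 75.
The subsidy must fill the gap: s = Ps − Pb = 75 − 57 = 18.

Required subsidy s = 18 per unit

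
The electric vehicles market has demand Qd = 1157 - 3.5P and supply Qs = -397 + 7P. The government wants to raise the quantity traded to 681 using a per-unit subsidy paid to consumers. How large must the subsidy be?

Required subsidy s = 18 per unit

At Q = 681, invert demand for the buyer price: Pb = (1157 − 681)/3.5 = 136; invert supply for the seller price: Ps = (681 − (-397))/7 = 154.
The subsidy must fill the gap: s = Ps − Pb = 154 − 136 = 18.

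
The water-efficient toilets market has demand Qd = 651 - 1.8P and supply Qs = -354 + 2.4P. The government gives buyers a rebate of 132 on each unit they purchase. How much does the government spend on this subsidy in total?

Pre-subsidy: 651 - 1.8P = -354 + 2.4P gives P* = 1675/7, Q* = 1542/7.
With the rebate, buyers effectively pay Pb = Ps − 132, where Ps is the price sellers receive.
Demand in terms of Ps becomes Qd = 651 − 1.8(Ps − 132) = 888.6 - 1.8Ps. Setting this equal to supply: 888.6 - 1.8Ps = -354 + 2.4Ps, so Ps = 2071/7.
Buyers pay Pb = 2071/7 − 132 = 1147/7; Q' = -354 + 2.4·(2071/7) = 12462/35.
Government outlay = subsidy × quantity = 132 × 12462/35 = 1644984/35.

Government cost = 1644984/35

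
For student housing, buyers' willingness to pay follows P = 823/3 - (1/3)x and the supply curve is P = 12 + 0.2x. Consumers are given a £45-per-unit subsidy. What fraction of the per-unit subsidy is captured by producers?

Producer share = 0.375

Pre-subsidy: 823/3 - (1/3)x = 12 + 0.2x gives x* = 491.875 and P* = 110.375.
With the rebate, buyers effectively pay Pb = Ps − 45, where Ps is the price sellers receive.
On the curves, Pb = 823/3 - (1/3)x and Ps = 12 + 0.2x; the wedge Ps − Pb = 45 gives 12 + 0.2x − (823/3 - (1/3)x) = 45, so x' = 576.25.
Then Pb = 823/3 − (1/3)·576.25 = 82.25 and Ps = 12 + 0.2·576.25 = 127.25.
Buyers' price falls by P* − Pb = 110.375 − 82.25 = 28.125; sellers' price rises by Ps − P* = 127.25 − 110.375 = 16.875.
So producers capture 16.875/45 = 0.375 of each unit of subsidy.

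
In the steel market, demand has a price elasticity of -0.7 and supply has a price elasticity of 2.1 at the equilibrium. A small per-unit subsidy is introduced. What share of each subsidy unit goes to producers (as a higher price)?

Producer share = 0.25

For a small subsidy around the equilibrium, the benefit split depends on the relative slopes, which at a point are proportional to the elasticities.
Buyer share = εs/(εs + |εd|) = 2.1/(2.1 + 0.7) = 0.75; seller share = |εd|/(εs + |εd|) = 0.25.
So producers capture 0.25 of the subsidy.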